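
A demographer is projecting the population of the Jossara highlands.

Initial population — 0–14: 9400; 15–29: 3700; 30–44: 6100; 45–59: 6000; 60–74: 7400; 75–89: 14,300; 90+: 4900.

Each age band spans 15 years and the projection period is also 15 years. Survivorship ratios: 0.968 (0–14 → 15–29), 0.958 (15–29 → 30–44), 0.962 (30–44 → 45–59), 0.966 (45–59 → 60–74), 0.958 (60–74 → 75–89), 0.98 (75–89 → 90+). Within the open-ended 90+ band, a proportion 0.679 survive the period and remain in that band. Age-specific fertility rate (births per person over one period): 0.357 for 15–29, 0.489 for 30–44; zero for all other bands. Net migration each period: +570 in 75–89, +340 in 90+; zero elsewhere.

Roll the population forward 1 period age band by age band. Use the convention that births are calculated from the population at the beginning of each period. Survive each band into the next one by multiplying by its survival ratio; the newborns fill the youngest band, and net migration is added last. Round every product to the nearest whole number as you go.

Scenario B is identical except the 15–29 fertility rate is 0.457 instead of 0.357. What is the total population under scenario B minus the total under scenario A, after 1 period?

Period 1:
Births: 3700 × 0.357 = 1321, 6100 × 0.489 = 2983 → 4304
15–29: 9400 × 0.968 = 9099
30–44: 3700 × 0.958 = 3545
45–59: 6100 × 0.962 = 5868
60–74: 6000 × 0.966 = 5796
75–89: 7400 × 0.958 = 7089
90+: 14300 × 0.98 + 4900 × 0.679 = 14014 + 3327 = 17341
Net migration: 75–89 + 570 → 7659; 90+ + 340 → 17681
Giving 4304 / 9099 / 3545 / 5868 / 5796 / 7659 / 17681.
Scenario A total after 1 period: 53952
Scenario B projection —
Period 1:
Births: 3700 × 0.457 = 1691, 6100 × 0.489 = 2983 → 4674
15–29: 9400 × 0.968 = 9099
30–44: 3700 × 0.958 = 3545
45–59: 6100 × 0.962 = 5868
60–74: 6000 × 0.966 = 5796
75–89: 7400 × 0.958 = 7089
90+: 14300 × 0.98 + 4900 × 0.679 = 14014 + 3327 = 17341
Net migration: 75–89 + 570 → 7659; 90+ + 340 → 17681
Giving 4674 / 9099 / 3545 / 5868 / 5796 / 7659 / 17681.
Scenario B total after 1 period: 54322
Difference B − A = 54322 − 53952 = 370

370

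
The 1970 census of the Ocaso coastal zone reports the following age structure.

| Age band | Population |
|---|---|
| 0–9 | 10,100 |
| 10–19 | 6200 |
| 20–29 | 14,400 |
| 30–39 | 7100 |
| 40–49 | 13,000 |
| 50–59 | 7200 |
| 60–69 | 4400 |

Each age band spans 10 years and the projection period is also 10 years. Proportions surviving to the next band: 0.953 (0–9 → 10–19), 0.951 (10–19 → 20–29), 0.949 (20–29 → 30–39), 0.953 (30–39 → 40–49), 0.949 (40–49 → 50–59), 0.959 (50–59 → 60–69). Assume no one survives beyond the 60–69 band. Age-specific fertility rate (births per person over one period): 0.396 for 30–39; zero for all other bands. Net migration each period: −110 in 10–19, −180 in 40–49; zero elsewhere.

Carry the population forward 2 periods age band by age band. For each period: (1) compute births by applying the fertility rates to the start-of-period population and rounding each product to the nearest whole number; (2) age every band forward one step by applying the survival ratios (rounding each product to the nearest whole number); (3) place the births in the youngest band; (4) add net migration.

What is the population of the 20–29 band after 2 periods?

9049

Call the groups 1 to 7, youngest first.
[period 1]
Births: 7100 × 0.396 = 2812
Group 2: 10100 × 0.953 = 9625
Group 3: 6200 × 0.951 = 5896
Group 4: 14400 × 0.949 = 13666
Group 5: 7100 × 0.953 = 6766
Group 6: 13000 × 0.949 = 12337
Group 7: 7200 × 0.959 = 6905
Net migration: Group 2 − 110 → 9515; Group 5 − 180 → 6586
Population now: 0–9=2812, 10–19=9515, 20–29=5896, 30–39=13666, 40–49=6586, 50–59=12337, 60–69=6905
[period 2]
Births: 13666 × 0.396 = 5412
Group 2: 2812 × 0.953 = 2680
Group 3: 9515 × 0.951 = 9049
Group 4: 5896 × 0.949 = 5595
Group 5: 13666 × 0.953 = 13024
Group 6: 6586 × 0.949 = 6250
Group 7: 12337 × 0.959 = 11831
Net migration: Group 2 − 110 → 2570; Group 5 − 180 → 12844
Population now: 0–9=5412, 10–19=2570, 20–29=9049, 30–39=5595, 40–49=12844, 50–59=6250, 60–69=11831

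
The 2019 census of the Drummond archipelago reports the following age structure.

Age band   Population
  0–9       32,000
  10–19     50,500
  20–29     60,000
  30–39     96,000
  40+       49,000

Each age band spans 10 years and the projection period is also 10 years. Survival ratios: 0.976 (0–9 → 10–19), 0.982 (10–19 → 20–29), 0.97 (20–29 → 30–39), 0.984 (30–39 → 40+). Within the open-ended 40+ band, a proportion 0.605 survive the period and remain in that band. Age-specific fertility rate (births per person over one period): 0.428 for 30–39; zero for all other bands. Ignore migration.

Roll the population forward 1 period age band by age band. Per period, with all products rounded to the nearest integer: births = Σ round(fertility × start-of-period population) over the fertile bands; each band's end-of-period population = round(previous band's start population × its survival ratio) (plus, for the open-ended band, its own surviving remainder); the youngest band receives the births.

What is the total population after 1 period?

304220

Numbering the bands 1..5 from youngest to oldest:
— Period 1 —
Births: 96000 * 0.428 = 41088
Band 2: 32000 * 0.976 = 31232
Band 3: 50500 * 0.982 = 49591
Band 4: 60000 * 0.97 = 58200
Band 5: 96000 * 0.984 + 49000 * 0.605 = 94464 + 29645 = 124109
End of period: [41088, 31232, 49591, 58200, 124109]
Total after period 1: 41088 + 31232 + 49591 + 58200 + 124109 = 304220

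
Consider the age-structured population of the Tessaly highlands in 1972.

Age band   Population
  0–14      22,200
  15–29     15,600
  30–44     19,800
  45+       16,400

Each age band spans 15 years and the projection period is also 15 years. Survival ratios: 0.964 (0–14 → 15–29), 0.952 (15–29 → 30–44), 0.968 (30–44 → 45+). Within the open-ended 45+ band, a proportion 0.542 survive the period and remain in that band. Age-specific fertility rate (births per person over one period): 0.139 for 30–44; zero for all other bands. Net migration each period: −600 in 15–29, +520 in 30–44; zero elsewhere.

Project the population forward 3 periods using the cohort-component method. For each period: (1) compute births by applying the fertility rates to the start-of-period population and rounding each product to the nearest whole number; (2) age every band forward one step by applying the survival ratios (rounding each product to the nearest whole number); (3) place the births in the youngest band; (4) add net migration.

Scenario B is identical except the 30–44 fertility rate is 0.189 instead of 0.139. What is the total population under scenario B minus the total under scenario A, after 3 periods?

[period 1]
Births: 19800 × 0.139 = 2752
15–29: 22200 × 0.964 = 21401
30–44: 15600 × 0.952 = 14851
45+: 19800 × 0.968 + 16400 × 0.542 = 19166 + 8889 = 28055
Net migration: 15–29 − 600 → 20801; 30–44 + 520 → 15371
End of period: [2752, 20801, 15371, 28055]
[period 2]
Births: 15371 × 0.139 = 2137
15–29: 2752 × 0.964 = 2653
30–44: 20801 × 0.952 = 19803
45+: 15371 × 0.968 + 28055 × 0.542 = 14879 + 15206 = 30085
Net migration: 15–29 − 600 → 2053; 30–44 + 520 → 20323
End of period: [2137, 2053, 20323, 30085]
[period 3]
Births: 20323 × 0.139 = 2825
15–29: 2137 × 0.964 = 2060
30–44: 2053 × 0.952 = 1954
45+: 20323 × 0.968 + 30085 × 0.542 = 19673 + 16306 = 35979
Net migration: 15–29 − 600 → 1460; 30–44 + 520 → 2474
End of period: [2825, 1460, 2474, 35979]
Scenario A total after 3 periods: 42738
Scenario B projection —
[period 1]
Births: 19800 × 0.189 = 3742
15–29: 22200 × 0.964 = 21401
30–44: 15600 × 0.952 = 14851
45+: 19800 × 0.968 + 16400 × 0.542 = 19166 + 8889 = 28055
Net migration: 15–29 − 600 → 20801; 30–44 + 520 → 15371
End of period: [3742, 20801, 15371, 28055]
[period 2]
Births: 15371 × 0.189 = 2905
15–29: 3742 × 0.964 = 3607
30–44: 20801 × 0.952 = 19803
45+: 15371 × 0.968 + 28055 × 0.542 = 14879 + 15206 = 30085
Net migration: 15–29 − 600 → 3007; 30–44 + 520 → 20323
End of period: [2905, 3007, 20323, 30085]
[period 3]
Births: 20323 × 0.189 = 3841
15–29: 2905 × 0.964 = 2800
30–44: 3007 × 0.952 = 2863
45+: 20323 × 0.968 + 30085 × 0.542 = 19673 + 16306 = 35979
Net migration: 15–29 − 600 → 2200; 30–44 + 520 → 3383
End of period: [3841, 2200, 3383, 35979]
Scenario B total after 3 periods: 45403
Difference B − A = 45403 − 42738 = 2665

2665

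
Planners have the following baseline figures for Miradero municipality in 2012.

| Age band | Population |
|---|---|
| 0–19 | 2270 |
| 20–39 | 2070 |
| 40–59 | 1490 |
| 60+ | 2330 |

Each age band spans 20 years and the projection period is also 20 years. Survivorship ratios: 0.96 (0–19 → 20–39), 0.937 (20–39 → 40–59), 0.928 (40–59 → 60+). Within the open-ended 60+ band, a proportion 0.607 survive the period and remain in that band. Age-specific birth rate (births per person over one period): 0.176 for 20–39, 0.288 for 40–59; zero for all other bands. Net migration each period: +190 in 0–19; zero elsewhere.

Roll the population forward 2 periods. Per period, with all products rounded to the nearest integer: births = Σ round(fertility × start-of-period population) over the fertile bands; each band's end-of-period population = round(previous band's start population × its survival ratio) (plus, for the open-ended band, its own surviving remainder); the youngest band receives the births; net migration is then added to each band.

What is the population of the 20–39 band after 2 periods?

944

Numbering the bands 1..4 from youngest to oldest:
After projecting period 1:
Births: 2070 × 0.176 = 364, 1490 × 0.288 = 429 ⇒ total 793
Band 2: 2270 × 0.96 = 2179
Band 3: 2070 × 0.937 = 1940
Band 4: 1490 × 0.928 + 2330 × 0.607 = 1383 + 1414 = 2797
Net migration: Band 1 + 190 → 983
End of period: [983, 2179, 1940, 2797]
After projecting period 2:
Births: 2179 × 0.176 = 384, 1940 × 0.288 = 559 ⇒ total 943
Band 2: 983 × 0.96 = 944
Band 3: 2179 × 0.937 = 2042
Band 4: 1940 × 0.928 + 2797 × 0.607 = 1800 + 1698 = 3498
Net migration: Band 1 + 190 → 1133
End of period: [1133, 944, 2042, 3498]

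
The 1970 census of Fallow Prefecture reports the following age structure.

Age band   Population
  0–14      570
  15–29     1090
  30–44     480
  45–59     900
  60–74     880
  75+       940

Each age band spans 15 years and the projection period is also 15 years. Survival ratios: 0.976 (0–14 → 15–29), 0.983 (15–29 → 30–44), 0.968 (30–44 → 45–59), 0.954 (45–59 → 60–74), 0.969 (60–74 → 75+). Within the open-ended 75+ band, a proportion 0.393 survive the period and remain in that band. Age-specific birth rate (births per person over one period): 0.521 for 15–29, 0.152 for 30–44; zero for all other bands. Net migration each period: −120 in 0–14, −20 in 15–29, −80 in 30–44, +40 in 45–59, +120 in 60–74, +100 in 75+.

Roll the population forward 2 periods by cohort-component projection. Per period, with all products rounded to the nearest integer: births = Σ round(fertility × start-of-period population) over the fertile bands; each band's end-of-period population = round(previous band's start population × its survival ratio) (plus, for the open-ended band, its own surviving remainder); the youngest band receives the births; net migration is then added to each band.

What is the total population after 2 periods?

[period 1]
Births: 1090 × 0.521 = 568 ; 480 × 0.152 = 73 → 641
15–29: 570 × 0.976 = 556
30–44: 1090 × 0.983 = 1071
45–59: 480 × 0.968 = 465
60–74: 900 × 0.954 = 859
75+: 880 × 0.969 + 940 × 0.393 = 853 + 369 = 1222
Net migration: 0–14 − 120 → 521; 15–29 − 20 → 536; 30–44 − 80 → 991; 45–59 + 40 → 505; 60–74 + 120 → 979; 75+ + 100 → 1322
End of period: [521, 536, 991, 505, 979, 1322]
[period 2]
Births: 536 × 0.521 = 279 ; 991 × 0.152 = 151 → 430
15–29: 521 × 0.976 = 508
30–44: 536 × 0.983 = 527
45–59: 991 × 0.968 = 959
60–74: 505 × 0.954 = 482
75+: 979 × 0.969 + 1322 × 0.393 = 949 + 520 = 1469
Net migration: 0–14 − 120 → 310; 15–29 − 20 → 488; 30–44 − 80 → 447; 45–59 + 40 → 999; 60–74 + 120 → 602; 75+ + 100 → 1569
End of period: [310, 488, 447, 999, 602, 1569]
Total after period 2: 310 + 488 + 447 + 999 + 602 + 1569 = 4415

4415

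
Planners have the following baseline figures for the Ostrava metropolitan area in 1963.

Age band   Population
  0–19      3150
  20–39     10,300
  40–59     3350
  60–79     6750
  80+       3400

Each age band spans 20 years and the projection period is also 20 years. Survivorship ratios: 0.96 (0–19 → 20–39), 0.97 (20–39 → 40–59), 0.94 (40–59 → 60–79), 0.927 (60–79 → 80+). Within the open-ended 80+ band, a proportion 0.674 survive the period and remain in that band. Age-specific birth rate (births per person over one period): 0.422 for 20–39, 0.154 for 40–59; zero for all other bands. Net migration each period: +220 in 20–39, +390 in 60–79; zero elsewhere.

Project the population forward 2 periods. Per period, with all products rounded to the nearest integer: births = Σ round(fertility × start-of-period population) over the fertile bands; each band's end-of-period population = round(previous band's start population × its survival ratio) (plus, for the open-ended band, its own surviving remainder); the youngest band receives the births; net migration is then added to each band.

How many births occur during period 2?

2908

Period 1:
Births: 10300 × 0.422 = 4347  |  3350 × 0.154 = 516 → total 4863
20–39: 3150 × 0.96 = 3024
40–59: 10300 × 0.97 = 9991
60–79: 3350 × 0.94 = 3149
80+: 6750 × 0.927 + 3400 × 0.674 = 6257 + 2292 = 8549
Net migration: 20–39 + 220 → 3244; 60–79 + 390 → 3539
→ [4863, 3244, 9991, 3539, 8549]
Period 2:
Births: 3244 × 0.422 = 1369  |  9991 × 0.154 = 1539 → total 2908
20–39: 4863 × 0.96 = 4668
40–59: 3244 × 0.97 = 3147
60–79: 9991 × 0.94 = 9392
80+: 3539 × 0.927 + 8549 × 0.674 = 3281 + 5762 = 9043
Net migration: 20–39 + 220 → 4888; 60–79 + 390 → 9782
→ [2908, 4888, 3147, 9782, 9043]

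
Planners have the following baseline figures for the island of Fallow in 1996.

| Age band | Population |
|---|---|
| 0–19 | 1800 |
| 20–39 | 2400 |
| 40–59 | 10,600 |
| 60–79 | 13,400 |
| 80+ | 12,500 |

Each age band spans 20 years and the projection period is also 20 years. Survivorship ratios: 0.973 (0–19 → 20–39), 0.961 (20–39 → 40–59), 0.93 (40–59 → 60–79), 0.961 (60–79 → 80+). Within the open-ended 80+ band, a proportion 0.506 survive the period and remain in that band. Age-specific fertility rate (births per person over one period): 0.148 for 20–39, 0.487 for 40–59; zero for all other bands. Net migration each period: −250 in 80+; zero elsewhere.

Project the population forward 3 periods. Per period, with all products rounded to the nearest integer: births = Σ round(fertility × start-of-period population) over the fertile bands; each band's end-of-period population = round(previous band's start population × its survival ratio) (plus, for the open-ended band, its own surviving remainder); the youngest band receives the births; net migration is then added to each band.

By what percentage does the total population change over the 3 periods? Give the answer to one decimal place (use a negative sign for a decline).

Period 1.
Births: 2400 * 0.148 = 355  |  10600 * 0.487 = 5162 → 5517
20–39: 1800 * 0.973 = 1751
40–59: 2400 * 0.961 = 2306
60–79: 10600 * 0.93 = 9858
80+: 13400 * 0.961 + 12500 * 0.506 = 12877 + 6325 = 19202
Net migration: 80+ − 250 → 18952
End of period: [5517, 1751, 2306, 9858, 18952]
Period 2.
Births: 1751 * 0.148 = 259  |  2306 * 0.487 = 1123 → 1382
20–39: 5517 * 0.973 = 5368
40–59: 1751 * 0.961 = 1683
60–79: 2306 * 0.93 = 2145
80+: 9858 * 0.961 + 18952 * 0.506 = 9474 + 9590 = 19064
Net migration: 80+ − 250 → 18814
End of period: [1382, 5368, 1683, 2145, 18814]
Period 3.
Births: 5368 * 0.148 = 794  |  1683 * 0.487 = 820 → 1614
20–39: 1382 * 0.973 = 1345
40–59: 5368 * 0.961 = 5159
60–79: 1683 * 0.93 = 1565
80+: 2145 * 0.961 + 18814 * 0.506 = 2061 + 9520 = 11581
Net migration: 80+ − 250 → 11331
End of period: [1614, 1345, 5159, 1565, 11331]
Total: 40700 → 21014; change = -19686; percentage change = -48.4%

-48.4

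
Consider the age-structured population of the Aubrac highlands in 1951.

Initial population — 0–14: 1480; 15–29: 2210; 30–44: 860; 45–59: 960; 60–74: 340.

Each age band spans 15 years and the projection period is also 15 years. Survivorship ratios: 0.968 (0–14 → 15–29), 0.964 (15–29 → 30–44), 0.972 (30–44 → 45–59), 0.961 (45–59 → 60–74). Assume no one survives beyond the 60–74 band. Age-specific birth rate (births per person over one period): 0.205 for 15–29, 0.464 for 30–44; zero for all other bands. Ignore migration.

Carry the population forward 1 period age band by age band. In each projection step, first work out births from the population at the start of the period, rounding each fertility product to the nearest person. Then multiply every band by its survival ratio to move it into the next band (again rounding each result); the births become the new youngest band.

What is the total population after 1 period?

6174

Period 1:
Births: 2210 × 0.205 = 453, 860 × 0.464 = 399 — total 852
15–29: 1480 × 0.968 = 1433
30–44: 2210 × 0.964 = 2130
45–59: 860 × 0.972 = 836
60–74: 960 × 0.961 = 923
Giving 852 / 1433 / 2130 / 836 / 923.
Total after period 1: 852 + 1433 + 2130 + 836 + 923 = 6174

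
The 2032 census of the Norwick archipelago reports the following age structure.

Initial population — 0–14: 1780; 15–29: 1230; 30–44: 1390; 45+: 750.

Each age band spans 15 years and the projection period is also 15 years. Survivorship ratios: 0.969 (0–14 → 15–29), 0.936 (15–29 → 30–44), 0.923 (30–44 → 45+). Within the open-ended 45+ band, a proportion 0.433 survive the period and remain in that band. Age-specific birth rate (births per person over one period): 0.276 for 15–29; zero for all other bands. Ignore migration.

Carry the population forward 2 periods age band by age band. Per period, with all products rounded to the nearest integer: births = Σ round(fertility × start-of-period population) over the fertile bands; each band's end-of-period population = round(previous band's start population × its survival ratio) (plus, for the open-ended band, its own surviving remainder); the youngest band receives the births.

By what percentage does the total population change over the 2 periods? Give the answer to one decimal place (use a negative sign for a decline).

Period 1.
Births: 1230 * 0.276 = 339
15–29: 1780 * 0.969 = 1725
30–44: 1230 * 0.936 = 1151
45+: 1390 * 0.923 + 750 * 0.433 = 1283 + 325 = 1608
End of period: [339, 1725, 1151, 1608]
Period 2.
Births: 1725 * 0.276 = 476
15–29: 339 * 0.969 = 328
30–44: 1725 * 0.936 = 1615
45+: 1151 * 0.923 + 1608 * 0.433 = 1062 + 696 = 1758
End of period: [476, 328, 1615, 1758]
Total: 5150 → 4177; change = -973; percentage change = -18.9%

-18.9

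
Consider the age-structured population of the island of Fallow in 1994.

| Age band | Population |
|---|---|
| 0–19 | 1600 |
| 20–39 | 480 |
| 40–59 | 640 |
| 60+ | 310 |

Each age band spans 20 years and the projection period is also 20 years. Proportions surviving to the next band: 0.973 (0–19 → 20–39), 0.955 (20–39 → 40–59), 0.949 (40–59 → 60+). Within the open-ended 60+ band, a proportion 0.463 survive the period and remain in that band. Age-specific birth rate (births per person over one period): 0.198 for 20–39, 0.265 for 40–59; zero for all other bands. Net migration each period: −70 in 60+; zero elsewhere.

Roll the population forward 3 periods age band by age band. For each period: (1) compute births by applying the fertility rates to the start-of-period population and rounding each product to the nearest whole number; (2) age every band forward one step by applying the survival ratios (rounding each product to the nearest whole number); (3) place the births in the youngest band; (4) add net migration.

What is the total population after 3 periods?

2764

[period 1]
Births: 480 × 0.198 = 95 ; 640 × 0.265 = 170 — total 265
20–39: 1600 × 0.973 = 1557
40–59: 480 × 0.955 = 458
60+: 640 × 0.949 + 310 × 0.463 = 607 + 144 = 751
Net migration: 60+ − 70 → 681
→ [265, 1557, 458, 681]
[period 2]
Births: 1557 × 0.198 = 308 ; 458 × 0.265 = 121 — total 429
20–39: 265 × 0.973 = 258
40–59: 1557 × 0.955 = 1487
60+: 458 × 0.949 + 681 × 0.463 = 435 + 315 = 750
Net migration: 60+ − 70 → 680
→ [429, 258, 1487, 680]
[period 3]
Births: 258 × 0.198 = 51 ; 1487 × 0.265 = 394 — total 445
20–39: 429 × 0.973 = 417
40–59: 258 × 0.955 = 246
60+: 1487 × 0.949 + 680 × 0.463 = 1411 + 315 = 1726
Net migration: 60+ − 70 → 1656
→ [445, 417, 246, 1656]
Total after period 3: 445 + 417 + 246 + 1656 = 2764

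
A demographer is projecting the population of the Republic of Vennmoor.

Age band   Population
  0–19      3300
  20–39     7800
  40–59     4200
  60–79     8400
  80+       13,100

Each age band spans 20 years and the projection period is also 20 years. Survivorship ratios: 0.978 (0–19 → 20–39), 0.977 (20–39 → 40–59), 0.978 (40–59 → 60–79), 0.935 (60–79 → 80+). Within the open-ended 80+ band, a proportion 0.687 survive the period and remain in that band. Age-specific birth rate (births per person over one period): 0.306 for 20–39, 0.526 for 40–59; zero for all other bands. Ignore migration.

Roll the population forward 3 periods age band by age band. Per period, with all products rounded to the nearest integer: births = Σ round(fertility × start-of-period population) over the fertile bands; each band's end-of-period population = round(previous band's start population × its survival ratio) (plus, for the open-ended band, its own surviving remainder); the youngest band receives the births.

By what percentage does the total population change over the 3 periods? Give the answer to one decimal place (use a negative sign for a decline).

-10.4

Call the bands 1 to 5, youngest first.
[period 1]
Births: 7800 * 0.306 = 2387 ; 4200 * 0.526 = 2209 ⇒ total 4596
Band 2: 3300 * 0.978 = 3227
Band 3: 7800 * 0.977 = 7621
Band 4: 4200 * 0.978 = 4108
Band 5: 8400 * 0.935 + 13100 * 0.687 = 7854 + 9000 = 16854
Population now: 0–19=4596, 20–39=3227, 40–59=7621, 60–79=4108, 80+=16854
[period 2]
Births: 3227 * 0.306 = 987 ; 7621 * 0.526 = 4009 ⇒ total 4996
Band 2: 4596 * 0.978 = 4495
Band 3: 3227 * 0.977 = 3153
Band 4: 7621 * 0.978 = 7453
Band 5: 4108 * 0.935 + 16854 * 0.687 = 3841 + 11579 = 15420
Population now: 0–19=4996, 20–39=4495, 40–59=3153, 60–79=7453, 80+=15420
[period 3]
Births: 4495 * 0.306 = 1375 ; 3153 * 0.526 = 1658 ⇒ total 3033
Band 2: 4996 * 0.978 = 4886
Band 3: 4495 * 0.977 = 4392
Band 4: 3153 * 0.978 = 3084
Band 5: 7453 * 0.935 + 15420 * 0.687 = 6969 + 10594 = 17563
Population now: 0–19=3033, 20–39=4886, 40–59=4392, 60–79=3084, 80+=17563
Total: 36800 → 32958; change = -3842; percentage change = -10.4%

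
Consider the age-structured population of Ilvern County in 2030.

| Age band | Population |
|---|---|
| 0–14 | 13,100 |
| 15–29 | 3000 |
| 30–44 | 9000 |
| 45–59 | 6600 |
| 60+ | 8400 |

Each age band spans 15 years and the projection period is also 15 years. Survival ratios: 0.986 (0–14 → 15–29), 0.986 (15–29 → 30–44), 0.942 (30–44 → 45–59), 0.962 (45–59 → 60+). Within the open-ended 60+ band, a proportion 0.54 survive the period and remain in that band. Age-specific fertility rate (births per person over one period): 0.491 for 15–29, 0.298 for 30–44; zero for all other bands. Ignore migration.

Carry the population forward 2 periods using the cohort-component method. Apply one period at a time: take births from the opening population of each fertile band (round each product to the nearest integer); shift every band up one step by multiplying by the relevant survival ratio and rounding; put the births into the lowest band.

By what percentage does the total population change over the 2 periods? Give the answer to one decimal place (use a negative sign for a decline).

Call the bands 1 to 5, youngest first.
Period 1.
Births: 3000 × 0.491 = 1473, 9000 × 0.298 = 2682 ⇒ total 4155
Band 2: 13100 × 0.986 = 12917
Band 3: 3000 × 0.986 = 2958
Band 4: 9000 × 0.942 = 8478
Band 5: 6600 × 0.962 + 8400 × 0.54 = 6349 + 4536 = 10885
Giving 4155 / 12917 / 2958 / 8478 / 10885.
Period 2.
Births: 12917 × 0.491 = 6342, 2958 × 0.298 = 881 ⇒ total 7223
Band 2: 4155 × 0.986 = 4097
Band 3: 12917 × 0.986 = 12736
Band 4: 2958 × 0.942 = 2786
Band 5: 8478 × 0.962 + 10885 × 0.54 = 8156 + 5878 = 14034
Giving 7223 / 4097 / 12736 / 2786 / 14034.
Total: 40100 → 40876; change = 776; percentage change = 1.9%

1.9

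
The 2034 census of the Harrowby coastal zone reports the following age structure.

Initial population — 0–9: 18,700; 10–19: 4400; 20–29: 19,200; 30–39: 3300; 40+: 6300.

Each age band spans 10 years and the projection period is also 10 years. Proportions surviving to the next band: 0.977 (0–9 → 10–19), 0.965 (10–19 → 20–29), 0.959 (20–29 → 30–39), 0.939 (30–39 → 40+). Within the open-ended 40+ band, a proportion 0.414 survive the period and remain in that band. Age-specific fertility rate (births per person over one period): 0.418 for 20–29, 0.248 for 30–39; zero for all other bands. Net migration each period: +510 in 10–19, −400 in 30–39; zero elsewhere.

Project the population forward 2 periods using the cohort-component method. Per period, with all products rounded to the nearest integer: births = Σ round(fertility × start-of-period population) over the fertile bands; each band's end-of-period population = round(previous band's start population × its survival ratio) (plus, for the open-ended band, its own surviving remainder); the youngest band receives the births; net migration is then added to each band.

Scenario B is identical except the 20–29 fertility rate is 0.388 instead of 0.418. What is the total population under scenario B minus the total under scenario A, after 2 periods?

-691

Period 1.
Births: 19200 × 0.418 = 8026, 3300 × 0.248 = 818 → total 8844
10–19: 18700 × 0.977 = 18270
20–29: 4400 × 0.965 = 4246
30–39: 19200 × 0.959 = 18413
40+: 3300 × 0.939 + 6300 × 0.414 = 3099 + 2608 = 5707
Net migration: 10–19 + 510 → 18780; 30–39 − 400 → 18013
End of period: [8844, 18780, 4246, 18013, 5707]
Period 2.
Births: 4246 × 0.418 = 1775, 18013 × 0.248 = 4467 → total 6242
10–19: 8844 × 0.977 = 8641
20–29: 18780 × 0.965 = 18123
30–39: 4246 × 0.959 = 4072
40+: 18013 × 0.939 + 5707 × 0.414 = 16914 + 2363 = 19277
Net migration: 10–19 + 510 → 9151; 30–39 − 400 → 3672
End of period: [6242, 9151, 18123, 3672, 19277]
Scenario A total after 2 periods: 56465
Scenario B projection —
Period 1.
Births: 19200 × 0.388 = 7450, 3300 × 0.248 = 818 → total 8268
10–19: 18700 × 0.977 = 18270
20–29: 4400 × 0.965 = 4246
30–39: 19200 × 0.959 = 18413
40+: 3300 × 0.939 + 6300 × 0.414 = 3099 + 2608 = 5707
Net migration: 10–19 + 510 → 18780; 30–39 − 400 → 18013
End of period: [8268, 18780, 4246, 18013, 5707]
Period 2.
Births: 4246 × 0.388 = 1647, 18013 × 0.248 = 4467 → total 6114
10–19: 8268 × 0.977 = 8078
20–29: 18780 × 0.965 = 18123
30–39: 4246 × 0.959 = 4072
40+: 18013 × 0.939 + 5707 × 0.414 = 16914 + 2363 = 19277
Net migration: 10–19 + 510 → 8588; 30–39 − 400 → 3672
End of period: [6114, 8588, 18123, 3672, 19277]
Scenario B total after 2 periods: 55774
Difference B − A = 55774 − 56465 = -691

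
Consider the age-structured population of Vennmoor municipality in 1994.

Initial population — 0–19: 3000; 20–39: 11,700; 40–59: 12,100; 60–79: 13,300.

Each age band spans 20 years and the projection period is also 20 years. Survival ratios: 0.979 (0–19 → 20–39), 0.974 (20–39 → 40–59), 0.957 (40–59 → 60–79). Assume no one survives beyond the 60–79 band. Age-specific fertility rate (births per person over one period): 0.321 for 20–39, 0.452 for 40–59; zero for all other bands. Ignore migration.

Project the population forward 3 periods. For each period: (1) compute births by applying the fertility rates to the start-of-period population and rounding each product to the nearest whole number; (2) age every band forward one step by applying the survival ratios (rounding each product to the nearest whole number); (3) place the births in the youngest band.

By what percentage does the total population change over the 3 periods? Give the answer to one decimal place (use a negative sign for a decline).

-45.9

(Bands numbered youngest = 1 to oldest = 4.)
After projecting period 1:
Births: 11700 × 0.321 = 3756, 12100 × 0.452 = 5469 → 9225
Band 2: 3000 × 0.979 = 2937
Band 3: 11700 × 0.974 = 11396
Band 4: 12100 × 0.957 = 11580
→ [9225, 2937, 11396, 11580]
After projecting period 2:
Births: 2937 × 0.321 = 943, 11396 × 0.452 = 5151 → 6094
Band 2: 9225 × 0.979 = 9031
Band 3: 2937 × 0.974 = 2861
Band 4: 11396 × 0.957 = 10906
→ [6094, 9031, 2861, 10906]
After projecting period 3:
Births: 9031 × 0.321 = 2899, 2861 × 0.452 = 1293 → 4192
Band 2: 6094 × 0.979 = 5966
Band 3: 9031 × 0.974 = 8796
Band 4: 2861 × 0.957 = 2738
→ [4192, 5966, 8796, 2738]
Total: 40100 → 21692; change = -18408; percentage change = -45.9%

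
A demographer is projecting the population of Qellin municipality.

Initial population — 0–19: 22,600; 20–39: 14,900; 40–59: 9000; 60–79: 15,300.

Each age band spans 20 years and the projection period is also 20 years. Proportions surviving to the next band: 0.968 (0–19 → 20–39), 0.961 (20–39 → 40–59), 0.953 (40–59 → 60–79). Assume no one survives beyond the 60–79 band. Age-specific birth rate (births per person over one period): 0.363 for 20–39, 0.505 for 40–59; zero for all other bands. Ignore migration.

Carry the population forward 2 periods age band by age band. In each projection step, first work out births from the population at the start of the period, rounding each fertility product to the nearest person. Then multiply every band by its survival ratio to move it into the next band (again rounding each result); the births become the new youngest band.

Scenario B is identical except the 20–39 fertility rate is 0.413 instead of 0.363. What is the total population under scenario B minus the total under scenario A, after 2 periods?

— Period 1 —
Births: 14900 * 0.363 = 5409 ; 9000 * 0.505 = 4545 → total 9954
20–39: 22600 * 0.968 = 21877
40–59: 14900 * 0.961 = 14319
60–79: 9000 * 0.953 = 8577
→ [9954, 21877, 14319, 8577]
— Period 2 —
Births: 21877 * 0.363 = 7941 ; 14319 * 0.505 = 7231 → total 15172
20–39: 9954 * 0.968 = 9635
40–59: 21877 * 0.961 = 21024
60–79: 14319 * 0.953 = 13646
→ [15172, 9635, 21024, 13646]
Scenario A total after 2 periods: 59477
Scenario B projection —
— Period 1 —
Births: 14900 * 0.413 = 6154 ; 9000 * 0.505 = 4545 → total 10699
20–39: 22600 * 0.968 = 21877
40–59: 14900 * 0.961 = 14319
60–79: 9000 * 0.953 = 8577
→ [10699, 21877, 14319, 8577]
— Period 2 —
Births: 21877 * 0.413 = 9035 ; 14319 * 0.505 = 7231 → total 16266
20–39: 10699 * 0.968 = 10357
40–59: 21877 * 0.961 = 21024
60–79: 14319 * 0.953 = 13646
→ [16266, 10357, 21024, 13646]
Scenario B total after 2 periods: 61293
Difference B − A = 61293 − 59477 = 1816

1816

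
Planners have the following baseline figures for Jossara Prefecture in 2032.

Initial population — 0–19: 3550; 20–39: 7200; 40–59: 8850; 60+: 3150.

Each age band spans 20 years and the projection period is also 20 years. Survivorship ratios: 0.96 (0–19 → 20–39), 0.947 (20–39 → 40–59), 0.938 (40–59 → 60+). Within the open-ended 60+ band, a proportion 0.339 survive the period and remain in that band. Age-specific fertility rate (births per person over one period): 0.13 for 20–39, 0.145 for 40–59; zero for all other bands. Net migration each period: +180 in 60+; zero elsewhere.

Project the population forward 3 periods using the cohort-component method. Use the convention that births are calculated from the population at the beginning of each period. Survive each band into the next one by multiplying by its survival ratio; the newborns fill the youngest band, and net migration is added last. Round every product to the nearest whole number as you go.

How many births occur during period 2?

1432

(Bands numbered youngest = 1 to oldest = 4.)
Period 1.
Births: 7200 × 0.13 = 936, 8850 × 0.145 = 1283 → total 2219
Band 2: 3550 × 0.96 = 3408
Band 3: 7200 × 0.947 = 6818
Band 4: 8850 × 0.938 + 3150 × 0.339 = 8301 + 1068 = 9369
Net migration: Band 4 + 180 → 9549
End of period: [2219, 3408, 6818, 9549]
Period 2.
Births: 3408 × 0.13 = 443, 6818 × 0.145 = 989 → total 1432
Band 2: 2219 × 0.96 = 2130
Band 3: 3408 × 0.947 = 3227
Band 4: 6818 × 0.938 + 9549 × 0.339 = 6395 + 3237 = 9632
Net migration: Band 4 + 180 → 9812
End of period: [1432, 2130, 3227, 9812]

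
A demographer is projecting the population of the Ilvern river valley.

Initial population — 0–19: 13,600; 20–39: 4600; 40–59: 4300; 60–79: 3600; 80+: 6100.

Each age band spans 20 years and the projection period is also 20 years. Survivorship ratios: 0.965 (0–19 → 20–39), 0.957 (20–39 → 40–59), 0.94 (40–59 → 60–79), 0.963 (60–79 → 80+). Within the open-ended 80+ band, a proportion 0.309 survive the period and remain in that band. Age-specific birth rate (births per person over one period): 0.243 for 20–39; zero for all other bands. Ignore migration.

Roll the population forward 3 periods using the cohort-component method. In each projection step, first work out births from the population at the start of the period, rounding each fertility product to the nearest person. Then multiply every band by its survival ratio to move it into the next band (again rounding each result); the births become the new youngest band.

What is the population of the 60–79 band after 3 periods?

11806

(Groups numbered youngest = 1 to oldest = 5.)
After projecting period 1:
Births: 4600 * 0.243 = 1118
Group 2: 13600 * 0.965 = 13124
Group 3: 4600 * 0.957 = 4402
Group 4: 4300 * 0.94 = 4042
Group 5: 3600 * 0.963 + 6100 * 0.309 = 3467 + 1885 = 5352
Population now: 0–19=1118, 20–39=13124, 40–59=4402, 60–79=4042, 80+=5352
After projecting period 2:
Births: 13124 * 0.243 = 3189
Group 2: 1118 * 0.965 = 1079
Group 3: 13124 * 0.957 = 12560
Group 4: 4402 * 0.94 = 4138
Group 5: 4042 * 0.963 + 5352 * 0.309 = 3892 + 1654 = 5546
Population now: 0–19=3189, 20–39=1079, 40–59=12560, 60–79=4138, 80+=5546
After projecting period 3:
Births: 1079 * 0.243 = 262
Group 2: 3189 * 0.965 = 3077
Group 3: 1079 * 0.957 = 1033
Group 4: 12560 * 0.94 = 11806
Group 5: 4138 * 0.963 + 5546 * 0.309 = 3985 + 1714 = 5699
Population now: 0–19=262, 20–39=3077, 40–59=1033, 60–79=11806, 80+=5699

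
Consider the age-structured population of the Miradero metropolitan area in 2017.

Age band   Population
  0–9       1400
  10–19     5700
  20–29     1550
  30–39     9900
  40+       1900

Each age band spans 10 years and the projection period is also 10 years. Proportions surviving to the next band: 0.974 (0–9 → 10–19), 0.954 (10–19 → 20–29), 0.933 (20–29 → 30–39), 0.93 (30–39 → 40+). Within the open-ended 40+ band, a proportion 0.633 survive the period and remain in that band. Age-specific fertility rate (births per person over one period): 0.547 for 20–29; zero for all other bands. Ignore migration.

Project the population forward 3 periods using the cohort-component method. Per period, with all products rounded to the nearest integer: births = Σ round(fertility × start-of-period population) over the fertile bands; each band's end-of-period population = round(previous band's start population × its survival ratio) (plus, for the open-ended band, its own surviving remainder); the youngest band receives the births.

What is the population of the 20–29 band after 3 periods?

788

Let band 1 be 0–9 through band 5 = 40+.
— Period 1 —
Births: 1550 × 0.547 = 848
Band 2: 1400 × 0.974 = 1364
Band 3: 5700 × 0.954 = 5438
Band 4: 1550 × 0.933 = 1446
Band 5: 9900 × 0.93 + 1900 × 0.633 = 9207 + 1203 = 10410
Population now: 0–9=848, 10–19=1364, 20–29=5438, 30–39=1446, 40+=10410
— Period 2 —
Births: 5438 × 0.547 = 2975
Band 2: 848 × 0.974 = 826
Band 3: 1364 × 0.954 = 1301
Band 4: 5438 × 0.933 = 5074
Band 5: 1446 × 0.93 + 10410 × 0.633 = 1345 + 6590 = 7935
Population now: 0–9=2975, 10–19=826, 20–29=1301, 30–39=5074, 40+=7935
— Period 3 —
Births: 1301 × 0.547 = 712
Band 2: 2975 × 0.974 = 2898
Band 3: 826 × 0.954 = 788
Band 4: 1301 × 0.933 = 1214
Band 5: 5074 × 0.93 + 7935 × 0.633 = 4719 + 5023 = 9742
Population now: 0–9=712, 10–19=2898, 20–29=788, 30–39=1214, 40+=9742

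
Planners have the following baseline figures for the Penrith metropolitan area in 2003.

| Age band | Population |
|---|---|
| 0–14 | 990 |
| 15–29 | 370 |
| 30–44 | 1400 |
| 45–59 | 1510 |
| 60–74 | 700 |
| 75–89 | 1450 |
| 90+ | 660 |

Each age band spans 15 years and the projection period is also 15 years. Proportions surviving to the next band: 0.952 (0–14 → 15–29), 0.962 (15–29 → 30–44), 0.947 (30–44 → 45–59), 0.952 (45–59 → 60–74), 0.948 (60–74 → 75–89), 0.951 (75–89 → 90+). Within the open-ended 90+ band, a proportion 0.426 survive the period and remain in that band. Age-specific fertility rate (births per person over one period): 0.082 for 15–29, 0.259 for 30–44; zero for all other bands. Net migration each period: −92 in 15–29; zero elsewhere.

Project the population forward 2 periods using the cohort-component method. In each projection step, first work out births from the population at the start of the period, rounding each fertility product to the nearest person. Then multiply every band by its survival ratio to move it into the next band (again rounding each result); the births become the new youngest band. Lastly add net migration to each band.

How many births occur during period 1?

393

[period 1]
Births: 370 * 0.082 = 30, 1400 * 0.259 = 363 → total 393
15–29: 990 * 0.952 = 942
30–44: 370 * 0.962 = 356
45–59: 1400 * 0.947 = 1326
60–74: 1510 * 0.952 = 1438
75–89: 700 * 0.948 = 664
90+: 1450 * 0.951 + 660 * 0.426 = 1379 + 281 = 1660
Net migration: 15–29 − 92 → 850
Population now: 0–14=393, 15–29=850, 30–44=356, 45–59=1326, 60–74=1438, 75–89=664, 90+=1660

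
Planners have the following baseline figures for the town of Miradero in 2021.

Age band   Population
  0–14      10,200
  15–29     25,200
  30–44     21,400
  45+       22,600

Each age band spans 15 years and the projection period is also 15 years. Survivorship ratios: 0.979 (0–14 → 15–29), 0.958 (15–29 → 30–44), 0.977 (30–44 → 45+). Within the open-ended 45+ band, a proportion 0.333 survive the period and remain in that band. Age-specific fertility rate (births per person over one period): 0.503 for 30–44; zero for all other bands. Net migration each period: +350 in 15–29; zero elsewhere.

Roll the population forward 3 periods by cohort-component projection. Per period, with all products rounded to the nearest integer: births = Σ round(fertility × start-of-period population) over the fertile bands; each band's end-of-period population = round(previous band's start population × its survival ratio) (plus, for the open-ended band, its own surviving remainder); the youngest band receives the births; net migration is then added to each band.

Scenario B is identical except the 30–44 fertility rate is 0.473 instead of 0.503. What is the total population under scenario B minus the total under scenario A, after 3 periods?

-1609

Numbering the groups 1..4 from youngest to oldest:
Period 1:
Births: 21400 × 0.503 = 10764
Group 2: 10200 × 0.979 = 9986
Group 3: 25200 × 0.958 = 24142
Group 4: 21400 × 0.977 + 22600 × 0.333 = 20908 + 7526 = 28434
Net migration: Group 2 + 350 → 10336
End of period: [10764, 10336, 24142, 28434]
Period 2:
Births: 24142 × 0.503 = 12143
Group 2: 10764 × 0.979 = 10538
Group 3: 10336 × 0.958 = 9902
Group 4: 24142 × 0.977 + 28434 × 0.333 = 23587 + 9469 = 33056
Net migration: Group 2 + 350 → 10888
End of period: [12143, 10888, 9902, 33056]
Period 3:
Births: 9902 × 0.503 = 4981
Group 2: 12143 × 0.979 = 11888
Group 3: 10888 × 0.958 = 10431
Group 4: 9902 × 0.977 + 33056 × 0.333 = 9674 + 11008 = 20682
Net migration: Group 2 + 350 → 12238
End of period: [4981, 12238, 10431, 20682]
Scenario A total after 3 periods: 48332
Scenario B projection —
Period 1:
Births: 21400 × 0.473 = 10122
Group 2: 10200 × 0.979 = 9986
Group 3: 25200 × 0.958 = 24142
Group 4: 21400 × 0.977 + 22600 × 0.333 = 20908 + 7526 = 28434
Net migration: Group 2 + 350 → 10336
End of period: [10122, 10336, 24142, 28434]
Period 2:
Births: 24142 × 0.473 = 11419
Group 2: 10122 × 0.979 = 9909
Group 3: 10336 × 0.958 = 9902
Group 4: 24142 × 0.977 + 28434 × 0.333 = 23587 + 9469 = 33056
Net migration: Group 2 + 350 → 10259
End of period: [11419, 10259, 9902, 33056]
Period 3:
Births: 9902 × 0.473 = 4684
Group 2: 11419 × 0.979 = 11179
Group 3: 10259 × 0.958 = 9828
Group 4: 9902 × 0.977 + 33056 × 0.333 = 9674 + 11008 = 20682
Net migration: Group 2 + 350 → 11529
End of period: [4684, 11529, 9828, 20682]
Scenario B total after 3 periods: 46723
Difference B − A = 46723 − 48332 = -1609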